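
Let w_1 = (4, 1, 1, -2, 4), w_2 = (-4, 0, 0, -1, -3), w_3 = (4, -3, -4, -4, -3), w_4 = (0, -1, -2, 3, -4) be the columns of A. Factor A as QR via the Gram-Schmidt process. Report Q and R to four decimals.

w_1 = (4, 1, 1, -2, 4); ‖w_1‖ = 6.1644, so e_1 = (0.6489, 0.1622, 0.1622, -0.3244, 0.6489).
e_1·w_2 = 0.6489·(-4) + 0.1622·0 + 0.1622·0 + (-0.3244)·(-1) + 0.6489·(-3) = -4.2178.
u_2 = w_2 + 4.2178·e_1 = (-1.2632, 0.6842, 0.6842, -2.3684, -0.2632).
‖u_2‖ = 2.8654, so e_2 = (-0.4408, 0.2388, 0.2388, -0.8266, -0.0918).
e_1·w_3 = 0.6489·4 + 0.1622·(-3) + 0.1622·(-4) + (-0.3244)·(-4) + 0.6489·(-3) = 0.8111; e_2·w_3 = (-0.4408)·4 + 0.2388·(-3) + 0.2388·(-4) + (-0.8266)·(-4) + (-0.0918)·(-3) = 0.1469.
u_3 = w_3 − 0.8111·e_1 − 0.1469·e_2 = (3.5385, -3.1667, -4.1667, -3.6154, -3.5128).
‖u_3‖ = 8.0821, so e_3 = (0.4378, -0.3918, -0.5155, -0.4473, -0.4346).
e_1·w_4 = 0.6489·0 + 0.1622·(-1) + 0.1622·(-2) + (-0.3244)·3 + 0.6489·(-4) = -4.0555; e_2·w_4 = (-0.4408)·0 + 0.2388·(-1) + 0.2388·(-2) + (-0.8266)·3 + (-0.0918)·(-4) = -2.8287; e_3·w_4 = 0.4378·0 + (-0.3918)·(-1) + (-0.5155)·(-2) + (-0.4473)·3 + (-0.4346)·(-4) = 1.8195.
u_4 = w_4 + 4.0555·e_1 + 2.8287·e_2 − 1.8195·e_3 = (0.5880, 1.0462, 0.2713, 0.1601, -0.8374).
‖u_4‖ = 1.4969, so e_4 = (0.3928, 0.6989, 0.1813, 0.1069, -0.5594).

Q = [[0.6489, -0.4408, 0.4378, 0.3928], [0.1622, 0.2388, -0.3918, 0.6989], [0.1622, 0.2388, -0.5155, 0.1813], [-0.3244, -0.8266, -0.4473, 0.1069], [0.6489, -0.0918, -0.4346, -0.5594]], R = [[6.1644, -4.2178, 0.8111, -4.0555], [0.0000, 2.8654, 0.1469, -2.8287], [0.0000, 0.0000, 8.0821, 1.8195], [0.0000, 0.0000, 0.0000, 1.4969]]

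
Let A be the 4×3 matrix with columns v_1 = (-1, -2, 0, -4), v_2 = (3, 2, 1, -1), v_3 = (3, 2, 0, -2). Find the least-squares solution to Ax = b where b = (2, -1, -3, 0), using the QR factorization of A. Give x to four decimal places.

x = (-0.4677, -2.4624, 2.4355)

v_1 = (-1, -2, 0, -4); ‖v_1‖ = 4.5826, so e_1 = (-0.2182, -0.4364, 0.0000, -0.8729).
e_1·v_2 = (-0.2182)·3 + (-0.4364)·2 + 0.0000·1 + (-0.8729)·(-1) = -0.6547.
u_2 = v_2 + 0.6547·e_1 = (2.8571, 1.7143, 1.0000, -1.5714).
‖u_2‖ = 3.8173, so e_2 = (0.7485, 0.4491, 0.2620, -0.4117).
e_1·v_3 = (-0.2182)·3 + (-0.4364)·2 + 0.0000·0 + (-0.8729)·(-2) = 0.2182; e_2·v_3 = 0.7485·3 + 0.4491·2 + 0.2620·0 + (-0.4117)·(-2) = 3.9670.
u_3 = v_3 − 0.2182·e_1 − 3.9670·e_2 = (0.0784, 0.3137, -1.0392, -0.1765).
‖u_3‖ = 1.1026, so e_3 = (0.0711, 0.2845, -0.9425, -0.1601).
Qᵀb = (0.0000, 0.2620, 2.6853).
Back-substitute: x_3 = 2.6853/1.1026 = 2.4355.
x_2 = (0.2620 − 3.9670·2.4355)/3.8173 = -2.4624.
x_1 = (0.0000 + 0.6547·(-2.4624) − 0.2182·2.4355)/4.5826 = -0.4677.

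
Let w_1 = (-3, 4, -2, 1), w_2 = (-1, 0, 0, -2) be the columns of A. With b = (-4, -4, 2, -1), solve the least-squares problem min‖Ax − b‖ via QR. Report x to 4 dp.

x = (-0.3423, 1.2685)

w_1 = (-3, 4, -2, 1); ‖w_1‖ = 5.4772, so e_1 = (-0.5477, 0.7303, -0.3651, 0.1826).
e_1·w_2 = (-0.5477)·(-1) + 0.7303·0 + (-0.3651)·0 + 0.1826·(-2) = 0.1826.
u_2 = w_2 − 0.1826·e_1 = (-0.9000, -0.1333, 0.0667, -2.0333).
‖u_2‖ = 2.2286, so e_2 = (-0.4038, -0.0598, 0.0299, -0.9124).
Qᵀb = (-1.6432, 2.8269).
Back-substitute: x_2 = 2.8269/2.2286 = 1.2685.
x_1 = (-1.6432 − 0.1826·1.2685)/5.4772 = -0.3423.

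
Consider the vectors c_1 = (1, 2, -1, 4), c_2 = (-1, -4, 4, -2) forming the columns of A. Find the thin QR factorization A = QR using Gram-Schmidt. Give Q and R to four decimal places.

Q = [[0.2132, -0.0110], [0.4264, -0.5078], [-0.2132, 0.7396], [0.8528, 0.4416]], R = [[4.6904, -4.4772], [0.0000, 4.1176]]

c_1 = (1, 2, -1, 4); ‖c_1‖ = 4.6904, so q_1 = (0.2132, 0.4264, -0.2132, 0.8528).
q_1·c_2 = 0.2132·(-1) + 0.4264·(-4) + (-0.2132)·4 + 0.8528·(-2) = -4.4772.
u_2 = c_2 + 4.4772·q_1 = (-0.0455, -2.0909, 3.0455, 1.8182).
‖u_2‖ = 4.1176, so q_2 = (-0.0110, -0.5078, 0.7396, 0.4416).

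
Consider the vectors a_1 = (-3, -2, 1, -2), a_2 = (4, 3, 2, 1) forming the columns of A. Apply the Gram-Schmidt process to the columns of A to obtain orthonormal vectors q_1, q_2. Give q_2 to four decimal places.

a_1 = (-3, -2, 1, -2); ‖a_1‖ = 4.2426, so q_1 = (-0.7071, -0.4714, 0.2357, -0.4714).
q_1·a_2 = (-0.7071)·4 + (-0.4714)·3 + 0.2357·2 + (-0.4714)·1 = -4.2426.
u_2 = a_2 + 4.2426·q_1 = (1.0000, 1.0000, 3.0000, -1.0000).
‖u_2‖ = 3.4641, so q_2 = (0.2887, 0.2887, 0.8660, -0.2887).

q_2 = (0.2887, 0.2887, 0.8660, -0.2887)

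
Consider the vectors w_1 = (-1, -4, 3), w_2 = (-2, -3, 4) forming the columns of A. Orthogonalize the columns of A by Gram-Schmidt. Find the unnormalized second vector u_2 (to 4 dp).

u_2 = (-1.0000, 1.0000, 1.0000)

w_1 = (-1, -4, 3); ‖w_1‖ = 5.0990, so e_1 = (-0.1961, -0.7845, 0.5883).
e_1·w_2 = (-0.1961)·(-2) + (-0.7845)·(-3) + 0.5883·4 = 5.0990.
u_2 = w_2 − 5.0990·e_1 = (-1.0000, 1.0000, 1.0000).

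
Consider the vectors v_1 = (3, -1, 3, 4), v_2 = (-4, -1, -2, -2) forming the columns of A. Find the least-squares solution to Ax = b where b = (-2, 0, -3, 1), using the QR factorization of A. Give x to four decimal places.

v_1 = (3, -1, 3, 4); ‖v_1‖ = 5.9161, so e_1 = (0.5071, -0.1690, 0.5071, 0.6761).
e_1·v_2 = 0.5071·(-4) + (-0.1690)·(-1) + 0.5071·(-2) + 0.6761·(-2) = -4.2258.
u_2 = v_2 + 4.2258·e_1 = (-1.8571, -1.7143, 0.1429, 0.8571).
‖u_2‖ = 2.6726, so e_2 = (-0.6949, -0.6414, 0.0535, 0.3207).
Qᵀb = (-1.8593, 1.5501).
Back-substitute: x_2 = 1.5501/2.6726 = 0.5800.
x_1 = (-1.8593 + 4.2258·0.5800)/5.9161 = 0.1000.

x = (0.1000, 0.5800)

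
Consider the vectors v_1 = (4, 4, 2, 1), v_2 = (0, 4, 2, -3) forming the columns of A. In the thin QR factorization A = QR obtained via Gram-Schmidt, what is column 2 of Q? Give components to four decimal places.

e_2 = (-0.3993, 0.4697, 0.2349, -0.7515)

v_1 = (4, 4, 2, 1); ‖v_1‖ = 6.0828, so e_1 = (0.6576, 0.6576, 0.3288, 0.1644).
e_1·v_2 = 0.6576·0 + 0.6576·4 + 0.3288·2 + 0.1644·(-3) = 2.7948.
u_2 = v_2 − 2.7948·e_1 = (-1.8378, 2.1622, 1.0811, -3.4595).
‖u_2‖ = 4.6032, so e_2 = (-0.3993, 0.4697, 0.2349, -0.7515).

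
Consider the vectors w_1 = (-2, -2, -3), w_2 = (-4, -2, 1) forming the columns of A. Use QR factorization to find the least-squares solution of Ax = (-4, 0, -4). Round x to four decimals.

w_1 = (-2, -2, -3); ‖w_1‖ = 4.1231, so e_1 = (-0.4851, -0.4851, -0.7276).
e_1·w_2 = (-0.4851)·(-4) + (-0.4851)·(-2) + (-0.7276)·1 = 2.1828.
u_2 = w_2 − 2.1828·e_1 = (-2.9412, -0.9412, 2.5882).
‖u_2‖ = 4.0293, so e_2 = (-0.7299, -0.2336, 0.6424).
Qᵀb = (4.8507, 0.3504).
Back-substitute: x_2 = 0.3504/4.0293 = 0.0870.
x_1 = (4.8507 − 2.1828·0.0870)/4.1231 = 1.1304.

x = (1.1304, 0.0870)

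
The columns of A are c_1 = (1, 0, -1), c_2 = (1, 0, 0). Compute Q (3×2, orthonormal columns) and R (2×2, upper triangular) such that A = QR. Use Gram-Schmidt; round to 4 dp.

Q = [[0.7071, 0.7071], [0.0000, 0.0000], [-0.7071, 0.7071]], R = [[1.4142, 0.7071], [0.0000, 0.7071]]

e_1 = c_1/‖c_1‖ = (1, 0, -1)/1.4142 = (0.7071, 0.0000, -0.7071).
r_{12} = e_1·c_2 = 0.7071.
u_2 = c_2 − 0.7071·e_1 = (0.5000, 0.0000, 0.5000).
‖u_2‖ = 0.7071, so e_2 = (0.7071, 0.0000, 0.7071).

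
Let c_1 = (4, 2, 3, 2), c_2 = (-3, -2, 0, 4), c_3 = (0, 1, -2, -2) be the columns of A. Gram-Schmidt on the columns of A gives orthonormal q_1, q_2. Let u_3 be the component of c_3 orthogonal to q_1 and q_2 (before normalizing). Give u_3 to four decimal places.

u_3 = (0.0739, 0.8163, -0.9518, 0.4636)

c_1 = (4, 2, 3, 2); ‖c_1‖ = 5.7446, so q_1 = (0.6963, 0.3482, 0.5222, 0.3482).
q_1·c_2 = 0.6963·(-3) + 0.3482·(-2) + 0.5222·0 + 0.3482·4 = -1.3926.
u_2 = c_2 + 1.3926·q_1 = (-2.0303, -1.5152, 0.7273, 4.4848).
‖u_2‖ = 5.2020, so q_2 = (-0.3903, -0.2913, 0.1398, 0.8621).
q_1·c_3 = 0.6963·0 + 0.3482·1 + 0.5222·(-2) + 0.3482·(-2) = -1.3926; q_2·c_3 = (-0.3903)·0 + (-0.2913)·1 + 0.1398·(-2) + 0.8621·(-2) = -2.2952.
u_3 = c_3 + 1.3926·q_1 + 2.2952·q_2 = (0.0739, 0.8163, -0.9518, 0.4636).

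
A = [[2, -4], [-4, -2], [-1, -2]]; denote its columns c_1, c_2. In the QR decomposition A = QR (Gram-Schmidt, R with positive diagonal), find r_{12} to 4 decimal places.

r_{12} = 0.4364

c_1 = (2, -4, -1); ‖c_1‖ = 4.5826, so q_1 = (0.4364, -0.8729, -0.2182).
r_{12} = q_1·c_2 = 0.4364.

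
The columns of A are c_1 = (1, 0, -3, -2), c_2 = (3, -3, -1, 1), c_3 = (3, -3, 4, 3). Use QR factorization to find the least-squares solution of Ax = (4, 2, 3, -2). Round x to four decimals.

x = (4.4621, -3.6188, 3.2663)

q_1 = c_1/‖c_1‖ = (1, 0, -3, -2)/3.7417 = (0.2673, 0.0000, -0.8018, -0.5345).
r_{12} = q_1·c_2 = 1.0690.
u_2 = c_2 − 1.0690·q_1 = (2.7143, -3.0000, -0.1429, 1.5714).
‖u_2‖ = 4.3425, so q_2 = (0.6251, -0.6908, -0.0329, 0.3619).
r_{13} = q_1·c_3 = -4.0089; r_{23} = q_2·c_3 = 4.9017.
u_3 = c_3 + 4.0089·q_1 − 4.9017·q_2 = (1.0076, 0.3864, 0.9470, -0.9167).
‖u_3‖ = 1.7034, so q_3 = (0.5915, 0.2268, 0.5559, -0.5381).
Qᵀb = (-0.2673, 0.2961, 5.5638).
Back-substitute: x_3 = 5.5638/1.7034 = 3.2663.
x_2 = (0.2961 − 4.9017·3.2663)/4.3425 = -3.6188.
x_1 = (-0.2673 − 1.0690·(-3.6188) + 4.0089·3.2663)/3.7417 = 4.4621.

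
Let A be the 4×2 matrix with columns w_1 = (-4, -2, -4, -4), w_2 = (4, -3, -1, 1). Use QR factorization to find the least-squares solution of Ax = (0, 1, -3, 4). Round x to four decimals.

x = (-0.0936, 0.1135)

w_1 = (-4, -2, -4, -4); ‖w_1‖ = 7.2111, so e_1 = (-0.5547, -0.2774, -0.5547, -0.5547).
e_1·w_2 = (-0.5547)·4 + (-0.2774)·(-3) + (-0.5547)·(-1) + (-0.5547)·1 = -1.3868.
u_2 = w_2 + 1.3868·e_1 = (3.2308, -3.3846, -1.7692, 0.2308).
‖u_2‖ = 5.0077, so e_2 = (0.6452, -0.6759, -0.3533, 0.0461).
Qᵀb = (-0.8321, 0.5684).
Back-substitute: x_2 = 0.5684/5.0077 = 0.1135.
x_1 = (-0.8321 + 1.3868·0.1135)/7.2111 = -0.0936.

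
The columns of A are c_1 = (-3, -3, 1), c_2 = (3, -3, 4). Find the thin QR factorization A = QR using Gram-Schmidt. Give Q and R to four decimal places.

c_1 = (-3, -3, 1); ‖c_1‖ = 4.3589, so e_1 = (-0.6882, -0.6882, 0.2294).
e_1·c_2 = (-0.6882)·3 + (-0.6882)·(-3) + 0.2294·4 = 0.9177.
u_2 = c_2 − 0.9177·e_1 = (3.6316, -2.3684, 3.7895).
‖u_2‖ = 5.7583, so e_2 = (0.6307, -0.4113, 0.6581).

Q = [[-0.6882, 0.6307], [-0.6882, -0.4113], [0.2294, 0.6581]], R = [[4.3589, 0.9177], [0.0000, 5.7583]]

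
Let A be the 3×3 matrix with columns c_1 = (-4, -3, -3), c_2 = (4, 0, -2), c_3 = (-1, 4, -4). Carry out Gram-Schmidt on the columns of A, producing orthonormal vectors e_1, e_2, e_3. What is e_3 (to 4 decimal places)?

c_1 = (-4, -3, -3); ‖c_1‖ = 5.8310, so e_1 = (-0.6860, -0.5145, -0.5145).
e_1·c_2 = (-0.6860)·4 + (-0.5145)·0 + (-0.5145)·(-2) = -1.7150.
u_2 = c_2 + 1.7150·e_1 = (2.8235, -0.8824, -2.8824).
‖u_2‖ = 4.1302, so e_2 = (0.6836, -0.2136, -0.6979).
e_1·c_3 = (-0.6860)·(-1) + (-0.5145)·4 + (-0.5145)·(-4) = 0.6860; e_2·c_3 = 0.6836·(-1) + (-0.2136)·4 + (-0.6979)·(-4) = 1.2533.
u_3 = c_3 − 0.6860·e_1 − 1.2533·e_2 = (-1.3862, 4.6207, -2.7724).
‖u_3‖ = 5.5640, so e_3 = (-0.2491, 0.8305, -0.4983).

e_3 = (-0.2491, 0.8305, -0.4983)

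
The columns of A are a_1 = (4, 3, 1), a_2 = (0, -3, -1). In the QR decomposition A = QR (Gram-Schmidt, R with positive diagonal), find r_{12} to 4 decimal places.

r_{12} = -1.9612

q_1 = a_1/‖a_1‖ = (4, 3, 1)/5.0990 = (0.7845, 0.5883, 0.1961).
r_{12} = q_1·a_2 = -1.9612.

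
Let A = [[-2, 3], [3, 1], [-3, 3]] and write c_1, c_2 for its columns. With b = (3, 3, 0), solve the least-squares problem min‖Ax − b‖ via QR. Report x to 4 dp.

q_1 = c_1/‖c_1‖ = (-2, 3, -3)/4.6904 = (-0.4264, 0.6396, -0.6396).
r_{12} = q_1·c_2 = -2.5584.
u_2 = c_2 + 2.5584·q_1 = (1.9091, 2.6364, 1.3636).
‖u_2‖ = 3.5291, so q_2 = (0.5410, 0.7470, 0.3864).
Qᵀb = (0.6396, 3.8640).
Back-substitute: x_2 = 3.8640/3.5291 = 1.0949.
x_1 = (0.6396 + 2.5584·1.0949)/4.6904 = 0.7336.

x = (0.7336, 1.0949)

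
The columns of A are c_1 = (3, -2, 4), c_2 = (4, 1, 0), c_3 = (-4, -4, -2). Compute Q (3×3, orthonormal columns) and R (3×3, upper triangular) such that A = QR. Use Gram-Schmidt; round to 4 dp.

Q = [[0.5571, 0.8056, 0.2018], [-0.3714, 0.4590, -0.8071], [0.7428, -0.3747, -0.5549]], R = [[5.3852, 1.8570, -2.2283], [0.0000, 3.6813, -4.3089], [0.0000, 0.0000, 3.5310]]

e_1 = c_1/‖c_1‖ = (3, -2, 4)/5.3852 = (0.5571, -0.3714, 0.7428).
r_{12} = e_1·c_2 = 1.8570.
u_2 = c_2 − 1.8570·e_1 = (2.9655, 1.6897, -1.3793).
‖u_2‖ = 3.6813, so e_2 = (0.8056, 0.4590, -0.3747).
r_{13} = e_1·c_3 = -2.2283; r_{23} = e_2·c_3 = -4.3089.
u_3 = c_3 + 2.2283·e_1 + 4.3089·e_2 = (0.7125, -2.8499, -1.9593).
‖u_3‖ = 3.5310, so e_3 = (0.2018, -0.8071, -0.5549).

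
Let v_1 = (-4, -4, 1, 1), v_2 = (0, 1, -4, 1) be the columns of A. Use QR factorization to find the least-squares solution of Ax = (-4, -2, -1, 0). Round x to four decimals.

x = (0.7602, 0.4067)

v_1 = (-4, -4, 1, 1); ‖v_1‖ = 5.8310, so e_1 = (-0.6860, -0.6860, 0.1715, 0.1715).
e_1·v_2 = (-0.6860)·0 + (-0.6860)·1 + 0.1715·(-4) + 0.1715·1 = -1.2005.
u_2 = v_2 + 1.2005·e_1 = (-0.8235, 0.1765, -3.7941, 1.2059).
‖u_2‖ = 4.0693, so e_2 = (-0.2024, 0.0434, -0.9324, 0.2963).
Qᵀb = (3.9445, 1.6552).
Back-substitute: x_2 = 1.6552/4.0693 = 0.4067.
x_1 = (3.9445 + 1.2005·0.4067)/5.8310 = 0.7602.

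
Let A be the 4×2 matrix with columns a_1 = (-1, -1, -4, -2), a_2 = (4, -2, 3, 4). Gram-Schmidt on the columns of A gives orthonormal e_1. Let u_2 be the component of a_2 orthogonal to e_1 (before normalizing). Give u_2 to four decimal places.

u_2 = (3.0000, -3.0000, -1.0000, 2.0000)

a_1 = (-1, -1, -4, -2); ‖a_1‖ = 4.6904, so e_1 = (-0.2132, -0.2132, -0.8528, -0.4264).
e_1·a_2 = (-0.2132)·4 + (-0.2132)·(-2) + (-0.8528)·3 + (-0.4264)·4 = -4.6904.
u_2 = a_2 + 4.6904·e_1 = (3.0000, -3.0000, -1.0000, 2.0000).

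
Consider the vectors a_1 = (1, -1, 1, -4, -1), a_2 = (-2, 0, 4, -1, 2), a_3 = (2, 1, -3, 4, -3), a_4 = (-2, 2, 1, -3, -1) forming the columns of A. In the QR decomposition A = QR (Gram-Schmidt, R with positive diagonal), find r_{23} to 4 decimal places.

e_1 = a_1/‖a_1‖ = (1, -1, 1, -4, -1)/4.4721 = (0.2236, -0.2236, 0.2236, -0.8944, -0.2236).
r_{12} = e_1·a_2 = 0.8944.
u_2 = a_2 − 0.8944·e_1 = (-2.2000, 0.2000, 3.8000, -0.2000, 2.2000).
‖u_2‖ = 4.9193, so e_2 = (-0.4472, 0.0407, 0.7725, -0.0407, 0.4472).
r_{23} = e_2·a_3 = -4.6754.

r_{23} = -4.6754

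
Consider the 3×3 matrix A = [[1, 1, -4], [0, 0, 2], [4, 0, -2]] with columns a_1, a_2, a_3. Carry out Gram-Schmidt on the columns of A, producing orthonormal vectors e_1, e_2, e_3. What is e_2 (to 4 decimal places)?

e_2 = (0.9701, 0.0000, -0.2425)

e_1 = a_1/‖a_1‖ = (1, 0, 4)/4.1231 = (0.2425, 0.0000, 0.9701).
r_{12} = e_1·a_2 = 0.2425.
u_2 = a_2 − 0.2425·e_1 = (0.9412, 0.0000, -0.2353).
‖u_2‖ = 0.9701, so e_2 = (0.9701, 0.0000, -0.2425).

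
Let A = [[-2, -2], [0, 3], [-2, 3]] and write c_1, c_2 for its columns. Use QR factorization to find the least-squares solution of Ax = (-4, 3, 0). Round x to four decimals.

c_1 = (-2, 0, -2); ‖c_1‖ = 2.8284, so q_1 = (-0.7071, 0.0000, -0.7071).
q_1·c_2 = (-0.7071)·(-2) + 0.0000·3 + (-0.7071)·3 = -0.7071.
u_2 = c_2 + 0.7071·q_1 = (-2.5000, 3.0000, 2.5000).
‖u_2‖ = 4.6368, so q_2 = (-0.5392, 0.6470, 0.5392).
Qᵀb = (2.8284, 4.0976).
Back-substitute: x_2 = 4.0976/4.6368 = 0.8837.
x_1 = (2.8284 + 0.7071·0.8837)/2.8284 = 1.2209.

x = (1.2209, 0.8837)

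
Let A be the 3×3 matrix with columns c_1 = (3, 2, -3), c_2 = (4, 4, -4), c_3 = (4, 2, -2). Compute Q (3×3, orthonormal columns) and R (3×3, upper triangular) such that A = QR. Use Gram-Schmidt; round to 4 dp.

c_1 = (3, 2, -3); ‖c_1‖ = 4.6904, so q_1 = (0.6396, 0.4264, -0.6396).
q_1·c_2 = 0.6396·4 + 0.4264·4 + (-0.6396)·(-4) = 6.8224.
u_2 = c_2 − 6.8224·q_1 = (-0.3636, 1.0909, 0.3636).
‖u_2‖ = 1.2060, so q_2 = (-0.3015, 0.9045, 0.3015).
q_1·c_3 = 0.6396·4 + 0.4264·2 + (-0.6396)·(-2) = 4.6904; q_2·c_3 = (-0.3015)·4 + 0.9045·2 + 0.3015·(-2) = 0.0000.
u_3 = c_3 − 4.6904·q_1 + 0.0000·q_2 = (1.0000, 0.0000, 1.0000).
‖u_3‖ = 1.4142, so q_3 = (0.7071, 0.0000, 0.7071).

Q = [[0.6396, -0.3015, 0.7071], [0.4264, 0.9045, 0.0000], [-0.6396, 0.3015, 0.7071]], R = [[4.6904, 6.8224, 4.6904], [0.0000, 1.2060, 0.0000], [0.0000, 0.0000, 1.4142]]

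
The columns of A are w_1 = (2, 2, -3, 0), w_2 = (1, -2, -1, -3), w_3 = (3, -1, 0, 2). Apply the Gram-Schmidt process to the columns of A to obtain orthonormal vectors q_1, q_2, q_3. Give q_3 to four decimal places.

q_1 = w_1/‖w_1‖ = (2, 2, -3, 0)/4.1231 = (0.4851, 0.4851, -0.7276, 0.0000).
r_{12} = q_1·w_2 = 0.2425.
u_2 = w_2 − 0.2425·q_1 = (0.8824, -2.1176, -0.8235, -3.0000).
‖u_2‖ = 3.8654, so q_2 = (0.2283, -0.5478, -0.2131, -0.7761).
r_{13} = q_1·w_3 = 0.9701; r_{23} = q_2·w_3 = -0.3196.
u_3 = w_3 − 0.9701·q_1 + 0.3196·q_2 = (2.6024, -1.6457, 0.6378, 1.7520).
‖u_3‖ = 3.5995, so q_3 = (0.7230, -0.4572, 0.1772, 0.4867).

q_3 = (0.7230, -0.4572, 0.1772, 0.4867)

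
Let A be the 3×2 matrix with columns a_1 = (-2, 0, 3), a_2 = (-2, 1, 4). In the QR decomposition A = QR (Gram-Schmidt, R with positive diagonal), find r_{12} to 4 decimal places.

a_1 = (-2, 0, 3); ‖a_1‖ = 3.6056, so q_1 = (-0.5547, 0.0000, 0.8321).
r_{12} = q_1·a_2 = 4.4376.

r_{12} = 4.4376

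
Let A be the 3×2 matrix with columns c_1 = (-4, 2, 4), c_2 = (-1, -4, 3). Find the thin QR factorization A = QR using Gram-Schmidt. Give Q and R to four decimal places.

Q = [[-0.6667, -0.0226], [0.3333, -0.9030], [0.6667, 0.4289]], R = [[6.0000, 1.3333], [0.0000, 4.9216]]

q_1 = c_1/‖c_1‖ = (-4, 2, 4)/6.0000 = (-0.6667, 0.3333, 0.6667).
r_{12} = q_1·c_2 = 1.3333.
u_2 = c_2 − 1.3333·q_1 = (-0.1111, -4.4444, 2.1111).
‖u_2‖ = 4.9216, so q_2 = (-0.0226, -0.9030, 0.4289).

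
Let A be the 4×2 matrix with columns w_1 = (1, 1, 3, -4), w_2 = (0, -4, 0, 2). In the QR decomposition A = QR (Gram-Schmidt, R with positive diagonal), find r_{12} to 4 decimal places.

w_1 = (1, 1, 3, -4); ‖w_1‖ = 5.1962, so e_1 = (0.1925, 0.1925, 0.5774, -0.7698).
r_{12} = e_1·w_2 = -2.3094.

r_{12} = -2.3094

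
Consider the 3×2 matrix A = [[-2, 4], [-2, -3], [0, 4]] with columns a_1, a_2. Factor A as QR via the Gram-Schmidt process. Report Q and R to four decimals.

q_1 = a_1/‖a_1‖ = (-2, -2, 0)/2.8284 = (-0.7071, -0.7071, 0.0000).
r_{12} = q_1·a_2 = -0.7071.
u_2 = a_2 + 0.7071·q_1 = (3.5000, -3.5000, 4.0000).
‖u_2‖ = 6.3640, so q_2 = (0.5500, -0.5500, 0.6285).

Q = [[-0.7071, 0.5500], [-0.7071, -0.5500], [0.0000, 0.6285]], R = [[2.8284, -0.7071], [0.0000, 6.3640]]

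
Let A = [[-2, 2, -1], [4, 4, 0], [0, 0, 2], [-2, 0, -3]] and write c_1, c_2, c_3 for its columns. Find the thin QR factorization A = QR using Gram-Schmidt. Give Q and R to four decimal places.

Q = [[-0.4082, 0.8018, 0.3217], [0.8165, 0.5345, -0.1609], [0.0000, 0.0000, 0.6757], [-0.4082, 0.2673, -0.6435]], R = [[4.8990, 2.4495, 1.6330], [0.0000, 3.7417, -1.6036], [0.0000, 0.0000, 2.9601]]

e_1 = c_1/‖c_1‖ = (-2, 4, 0, -2)/4.8990 = (-0.4082, 0.8165, 0.0000, -0.4082).
r_{12} = e_1·c_2 = 2.4495.
u_2 = c_2 − 2.4495·e_1 = (3.0000, 2.0000, 0.0000, 1.0000).
‖u_2‖ = 3.7417, so e_2 = (0.8018, 0.5345, 0.0000, 0.2673).
r_{13} = e_1·c_3 = 1.6330; r_{23} = e_2·c_3 = -1.6036.
u_3 = c_3 − 1.6330·e_1 + 1.6036·e_2 = (0.9524, -0.4762, 2.0000, -1.9048).
‖u_3‖ = 2.9601, so e_3 = (0.3217, -0.1609, 0.6757, -0.6435).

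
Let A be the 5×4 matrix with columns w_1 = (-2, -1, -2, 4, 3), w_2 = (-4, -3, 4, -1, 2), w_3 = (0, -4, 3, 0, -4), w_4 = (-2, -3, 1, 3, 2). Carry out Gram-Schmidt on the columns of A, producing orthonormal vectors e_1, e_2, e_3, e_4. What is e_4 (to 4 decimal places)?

w_1 = (-2, -1, -2, 4, 3); ‖w_1‖ = 5.8310, so e_1 = (-0.3430, -0.1715, -0.3430, 0.6860, 0.5145).
e_1·w_2 = (-0.3430)·(-4) + (-0.1715)·(-3) + (-0.3430)·4 + 0.6860·(-1) + 0.5145·2 = 0.8575.
u_2 = w_2 − 0.8575·e_1 = (-3.7059, -2.8529, 4.2941, -1.5882, 1.5588).
‖u_2‖ = 6.7279, so e_2 = (-0.5508, -0.4240, 0.6383, -0.2361, 0.2317).
e_1·w_3 = (-0.3430)·0 + (-0.1715)·(-4) + (-0.3430)·3 + 0.6860·0 + 0.5145·(-4) = -2.4010; e_2·w_3 = (-0.5508)·0 + (-0.4240)·(-4) + 0.6383·3 + (-0.2361)·0 + 0.2317·(-4) = 2.6842.
u_3 = w_3 + 2.4010·e_1 − 2.6842·e_2 = (0.6550, -3.2736, 0.4633, 2.2807, -3.3866).
‖u_3‖ = 5.2944, so e_3 = (0.1237, -0.6183, 0.0875, 0.4308, -0.6397).
e_1·w_4 = (-0.3430)·(-2) + (-0.1715)·(-3) + (-0.3430)·1 + 0.6860·3 + 0.5145·2 = 3.9445; e_2·w_4 = (-0.5508)·(-2) + (-0.4240)·(-3) + 0.6383·1 + (-0.2361)·3 + 0.2317·2 = 2.7672; e_3·w_4 = 0.1237·(-2) + (-0.6183)·(-3) + 0.0875·1 + 0.4308·3 + (-0.6397)·2 = 1.7080.
u_4 = w_4 − 3.9445·e_1 − 2.7672·e_2 − 1.7080·e_3 = (0.6659, -0.0940, 0.4373, 0.2116, 0.4220).
‖u_4‖ = 0.9308, so e_4 = (0.7154, -0.1010, 0.4698, 0.2273, 0.4534).

e_4 = (0.7154, -0.1010, 0.4698, 0.2273, 0.4534)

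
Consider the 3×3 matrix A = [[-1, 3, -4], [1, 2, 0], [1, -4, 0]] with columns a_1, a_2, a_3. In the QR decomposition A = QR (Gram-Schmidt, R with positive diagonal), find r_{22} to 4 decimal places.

a_1 = (-1, 1, 1); ‖a_1‖ = 1.7321, so e_1 = (-0.5774, 0.5774, 0.5774).
e_1·a_2 = (-0.5774)·3 + 0.5774·2 + 0.5774·(-4) = -2.8868.
u_2 = a_2 + 2.8868·e_1 = (1.3333, 3.6667, -2.3333).
r_{22} = ‖u_2‖ = 4.5461.

r_{22} = 4.5461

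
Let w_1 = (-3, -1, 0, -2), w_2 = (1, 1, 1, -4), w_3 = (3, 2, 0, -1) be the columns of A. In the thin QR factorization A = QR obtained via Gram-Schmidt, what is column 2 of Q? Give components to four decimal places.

e_1 = w_1/‖w_1‖ = (-3, -1, 0, -2)/3.7417 = (-0.8018, -0.2673, 0.0000, -0.5345).
r_{12} = e_1·w_2 = 1.0690.
u_2 = w_2 − 1.0690·e_1 = (1.8571, 1.2857, 1.0000, -3.4286).
‖u_2‖ = 4.2258, so e_2 = (0.4395, 0.3043, 0.2366, -0.8113).

e_2 = (0.4395, 0.3043, 0.2366, -0.8113)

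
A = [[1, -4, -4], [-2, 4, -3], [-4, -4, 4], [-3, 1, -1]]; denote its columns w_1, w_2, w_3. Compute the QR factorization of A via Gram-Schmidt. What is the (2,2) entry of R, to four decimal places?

r_{22} = 6.9976

w_1 = (1, -2, -4, -3); ‖w_1‖ = 5.4772, so q_1 = (0.1826, -0.3651, -0.7303, -0.5477).
q_1·w_2 = 0.1826·(-4) + (-0.3651)·4 + (-0.7303)·(-4) + (-0.5477)·1 = 0.1826.
u_2 = w_2 − 0.1826·q_1 = (-4.0333, 4.0667, -3.8667, 1.1000).
r_{22} = ‖u_2‖ = 6.9976.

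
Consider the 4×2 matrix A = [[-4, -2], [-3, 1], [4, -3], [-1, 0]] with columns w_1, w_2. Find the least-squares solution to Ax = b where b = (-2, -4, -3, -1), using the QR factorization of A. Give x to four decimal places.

x = (0.3506, 0.8182)

w_1 = (-4, -3, 4, -1); ‖w_1‖ = 6.4807, so e_1 = (-0.6172, -0.4629, 0.6172, -0.1543).
e_1·w_2 = (-0.6172)·(-2) + (-0.4629)·1 + 0.6172·(-3) + (-0.1543)·0 = -1.0801.
u_2 = w_2 + 1.0801·e_1 = (-2.6667, 0.5000, -2.3333, -0.1667).
‖u_2‖ = 3.5824, so e_2 = (-0.7444, 0.1396, -0.6513, -0.0465).
Qᵀb = (1.3887, 2.9310).
Back-substitute: x_2 = 2.9310/3.5824 = 0.8182.
x_1 = (1.3887 + 1.0801·0.8182)/6.4807 = 0.3506.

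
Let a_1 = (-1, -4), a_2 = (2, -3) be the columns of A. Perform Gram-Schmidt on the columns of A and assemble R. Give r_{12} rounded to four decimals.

r_{12} = 2.4254

a_1 = (-1, -4); ‖a_1‖ = 4.1231, so e_1 = (-0.2425, -0.9701).
r_{12} = e_1·a_2 = 2.4254.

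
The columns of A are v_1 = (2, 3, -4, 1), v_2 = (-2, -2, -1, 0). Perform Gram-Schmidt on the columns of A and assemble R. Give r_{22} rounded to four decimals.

v_1 = (2, 3, -4, 1); ‖v_1‖ = 5.4772, so e_1 = (0.3651, 0.5477, -0.7303, 0.1826).
e_1·v_2 = 0.3651·(-2) + 0.5477·(-2) + (-0.7303)·(-1) + 0.1826·0 = -1.0954.
u_2 = v_2 + 1.0954·e_1 = (-1.6000, -1.4000, -1.8000, 0.2000).
r_{22} = ‖u_2‖ = 2.7928.

r_{22} = 2.7928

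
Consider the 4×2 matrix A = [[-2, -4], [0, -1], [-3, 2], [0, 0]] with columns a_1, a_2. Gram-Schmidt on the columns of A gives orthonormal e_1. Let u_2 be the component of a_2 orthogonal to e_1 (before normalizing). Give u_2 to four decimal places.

a_1 = (-2, 0, -3, 0); ‖a_1‖ = 3.6056, so e_1 = (-0.5547, 0.0000, -0.8321, 0.0000).
e_1·a_2 = (-0.5547)·(-4) + 0.0000·(-1) + (-0.8321)·2 + 0.0000·0 = 0.5547.
u_2 = a_2 − 0.5547·e_1 = (-3.6923, -1.0000, 2.4615, 0.0000).

u_2 = (-3.6923, -1.0000, 2.4615, 0.0000)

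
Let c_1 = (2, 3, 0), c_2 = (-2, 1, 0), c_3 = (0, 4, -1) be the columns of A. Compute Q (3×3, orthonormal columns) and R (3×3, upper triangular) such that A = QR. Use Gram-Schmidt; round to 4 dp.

q_1 = c_1/‖c_1‖ = (2, 3, 0)/3.6056 = (0.5547, 0.8321, 0.0000).
r_{12} = q_1·c_2 = -0.2774.
u_2 = c_2 + 0.2774·q_1 = (-1.8462, 1.2308, 0.0000).
‖u_2‖ = 2.2188, so q_2 = (-0.8321, 0.5547, 0.0000).
r_{13} = q_1·c_3 = 3.3282; r_{23} = q_2·c_3 = 2.2188.
u_3 = c_3 − 3.3282·q_1 − 2.2188·q_2 = (0.0000, 0.0000, -1.0000).
‖u_3‖ = 1.0000, so q_3 = (0.0000, 0.0000, -1.0000).

Q = [[0.5547, -0.8321, 0.0000], [0.8321, 0.5547, 0.0000], [0.0000, 0.0000, -1.0000]], R = [[3.6056, -0.2774, 3.3282], [0.0000, 2.2188, 2.2188], [0.0000, 0.0000, 1.0000]]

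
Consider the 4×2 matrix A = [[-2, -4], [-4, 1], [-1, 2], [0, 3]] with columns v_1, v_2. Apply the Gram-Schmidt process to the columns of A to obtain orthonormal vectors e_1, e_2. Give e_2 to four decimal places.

e_2 = (-0.6977, 0.2529, 0.3838, 0.5495)

e_1 = v_1/‖v_1‖ = (-2, -4, -1, 0)/4.5826 = (-0.4364, -0.8729, -0.2182, 0.0000).
r_{12} = e_1·v_2 = 0.4364.
u_2 = v_2 − 0.4364·e_1 = (-3.8095, 1.3810, 2.0952, 3.0000).
‖u_2‖ = 5.4598, so e_2 = (-0.6977, 0.2529, 0.3838, 0.5495).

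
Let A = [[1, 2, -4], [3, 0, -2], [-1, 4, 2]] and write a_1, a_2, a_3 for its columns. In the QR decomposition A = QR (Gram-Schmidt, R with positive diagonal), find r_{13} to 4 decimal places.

r_{13} = -3.6181

a_1 = (1, 3, -1); ‖a_1‖ = 3.3166, so e_1 = (0.3015, 0.9045, -0.3015).
r_{13} = e_1·a_3 = -3.6181.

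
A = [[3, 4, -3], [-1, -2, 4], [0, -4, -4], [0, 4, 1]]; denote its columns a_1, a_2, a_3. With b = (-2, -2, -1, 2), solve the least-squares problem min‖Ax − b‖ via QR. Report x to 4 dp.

a_1 = (3, -1, 0, 0); ‖a_1‖ = 3.1623, so q_1 = (0.9487, -0.3162, 0.0000, 0.0000).
q_1·a_2 = 0.9487·4 + (-0.3162)·(-2) + 0.0000·(-4) + 0.0000·4 = 4.4272.
u_2 = a_2 − 4.4272·q_1 = (-0.2000, -0.6000, -4.0000, 4.0000).
‖u_2‖ = 5.6921, so q_2 = (-0.0351, -0.1054, -0.7027, 0.7027).
q_1·a_3 = 0.9487·(-3) + (-0.3162)·4 + 0.0000·(-4) + 0.0000·1 = -4.1110; q_2·a_3 = (-0.0351)·(-3) + (-0.1054)·4 + (-0.7027)·(-4) + 0.7027·1 = 3.1974.
u_3 = a_3 + 4.1110·q_1 − 3.1974·q_2 = (1.0123, 3.0370, -1.7531, -1.2469).
‖u_3‖ = 3.8570, so q_3 = (0.2625, 0.7874, -0.4545, -0.3233).
Qᵀb = (-1.2649, 2.3893, -2.2918).
Back-substitute: x_3 = -2.2918/3.8570 = -0.5942.
x_2 = (2.3893 − 3.1974·(-0.5942))/5.6921 = 0.7535.
x_1 = (-1.2649 − 4.4272·0.7535 + 4.1110·(-0.5942))/3.1623 = -2.2274.

x = (-2.2274, 0.7535, -0.5942)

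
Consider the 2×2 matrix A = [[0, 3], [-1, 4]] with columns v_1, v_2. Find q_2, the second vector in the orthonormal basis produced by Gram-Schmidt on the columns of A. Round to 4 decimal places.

v_1 = (0, -1); ‖v_1‖ = 1.0000, so q_1 = (0.0000, -1.0000).
q_1·v_2 = 0.0000·3 + (-1.0000)·4 = -4.0000.
u_2 = v_2 + 4.0000·q_1 = (3.0000, 0.0000).
‖u_2‖ = 3.0000, so q_2 = (1.0000, 0.0000).

q_2 = (1.0000, 0.0000)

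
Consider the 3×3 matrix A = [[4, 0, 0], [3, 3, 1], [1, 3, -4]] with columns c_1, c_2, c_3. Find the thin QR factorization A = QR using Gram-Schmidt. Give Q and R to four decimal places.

c_1 = (4, 3, 1); ‖c_1‖ = 5.0990, so q_1 = (0.7845, 0.5883, 0.1961).
q_1·c_2 = 0.7845·0 + 0.5883·3 + 0.1961·3 = 2.3534.
u_2 = c_2 − 2.3534·q_1 = (-1.8462, 1.6154, 2.5385).
‖u_2‖ = 3.5301, so q_2 = (-0.5230, 0.4576, 0.7191).
q_1·c_3 = 0.7845·0 + 0.5883·1 + 0.1961·(-4) = -0.1961; q_2·c_3 = (-0.5230)·0 + 0.4576·1 + 0.7191·(-4) = -2.4188.
u_3 = c_3 + 0.1961·q_1 + 2.4188·q_2 = (-1.1111, 2.2222, -2.2222).
‖u_3‖ = 3.3333, so q_3 = (-0.3333, 0.6667, -0.6667).

Q = [[0.7845, -0.5230, -0.3333], [0.5883, 0.4576, 0.6667], [0.1961, 0.7191, -0.6667]], R = [[5.0990, 2.3534, -0.1961], [0.0000, 3.5301, -2.4188], [0.0000, 0.0000, 3.3333]]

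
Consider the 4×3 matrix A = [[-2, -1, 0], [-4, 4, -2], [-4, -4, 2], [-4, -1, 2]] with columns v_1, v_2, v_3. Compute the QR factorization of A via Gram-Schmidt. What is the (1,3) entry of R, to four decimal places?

r_{13} = -1.1094

v_1 = (-2, -4, -4, -4); ‖v_1‖ = 7.2111, so q_1 = (-0.2774, -0.5547, -0.5547, -0.5547).
r_{13} = q_1·v_3 = -1.1094.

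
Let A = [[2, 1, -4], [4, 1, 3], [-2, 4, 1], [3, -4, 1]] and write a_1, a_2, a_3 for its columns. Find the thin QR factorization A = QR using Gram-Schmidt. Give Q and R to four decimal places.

a_1 = (2, 4, -2, 3); ‖a_1‖ = 5.7446, so e_1 = (0.3482, 0.6963, -0.3482, 0.5222).
e_1·a_2 = 0.3482·1 + 0.6963·1 + (-0.3482)·4 + 0.5222·(-4) = -2.4371.
u_2 = a_2 + 2.4371·e_1 = (1.8485, 2.6970, 3.1515, -2.7273).
‖u_2‖ = 5.2972, so e_2 = (0.3490, 0.5091, 0.5949, -0.5148).
e_1·a_3 = 0.3482·(-4) + 0.6963·3 + (-0.3482)·1 + 0.5222·1 = 0.8704; e_2·a_3 = 0.3490·(-4) + 0.5091·3 + 0.5949·1 + (-0.5148)·1 = 0.2117.
u_3 = a_3 − 0.8704·e_1 − 0.2117·e_2 = (-4.3769, 2.2862, 1.1771, 0.6544).
‖u_3‖ = 5.1184, so e_3 = (-0.8551, 0.4467, 0.2300, 0.1279).

Q = [[0.3482, 0.3490, -0.8551], [0.6963, 0.5091, 0.4467], [-0.3482, 0.5949, 0.2300], [0.5222, -0.5148, 0.1279]], R = [[5.7446, -2.4371, 0.8704], [0.0000, 5.2972, 0.2117], [0.0000, 0.0000, 5.1184]]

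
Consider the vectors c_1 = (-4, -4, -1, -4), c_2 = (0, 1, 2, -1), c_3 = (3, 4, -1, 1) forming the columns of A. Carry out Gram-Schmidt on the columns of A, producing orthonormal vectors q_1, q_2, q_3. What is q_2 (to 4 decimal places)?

c_1 = (-4, -4, -1, -4); ‖c_1‖ = 7.0000, so q_1 = (-0.5714, -0.5714, -0.1429, -0.5714).
q_1·c_2 = (-0.5714)·0 + (-0.5714)·1 + (-0.1429)·2 + (-0.5714)·(-1) = -0.2857.
u_2 = c_2 + 0.2857·q_1 = (-0.1633, 0.8367, 1.9592, -1.1633).
‖u_2‖ = 2.4328, so q_2 = (-0.0671, 0.3439, 0.8053, -0.4782).

q_2 = (-0.0671, 0.3439, 0.8053, -0.4782)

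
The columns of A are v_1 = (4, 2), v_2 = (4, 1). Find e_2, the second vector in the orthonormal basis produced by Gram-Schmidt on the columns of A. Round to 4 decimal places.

e_2 = (0.4472, -0.8944)

v_1 = (4, 2); ‖v_1‖ = 4.4721, so e_1 = (0.8944, 0.4472).
e_1·v_2 = 0.8944·4 + 0.4472·1 = 4.0249.
u_2 = v_2 − 4.0249·e_1 = (0.4000, -0.8000).
‖u_2‖ = 0.8944, so e_2 = (0.4472, -0.8944).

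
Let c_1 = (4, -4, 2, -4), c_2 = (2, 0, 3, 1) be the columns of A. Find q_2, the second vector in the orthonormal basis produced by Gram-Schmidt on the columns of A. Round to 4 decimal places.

q_1 = c_1/‖c_1‖ = (4, -4, 2, -4)/7.2111 = (0.5547, -0.5547, 0.2774, -0.5547).
r_{12} = q_1·c_2 = 1.3868.
u_2 = c_2 − 1.3868·q_1 = (1.2308, 0.7692, 2.6154, 1.7692).
‖u_2‖ = 3.4752, so q_2 = (0.3542, 0.2213, 0.7526, 0.5091).

q_2 = (0.3542, 0.2213, 0.7526, 0.5091)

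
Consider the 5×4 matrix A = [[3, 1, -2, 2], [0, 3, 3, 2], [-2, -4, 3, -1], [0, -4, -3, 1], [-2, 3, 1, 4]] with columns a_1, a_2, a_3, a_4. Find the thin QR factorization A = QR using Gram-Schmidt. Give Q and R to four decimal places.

Q = [[0.7276, 0.0167, 0.1078, 0.5269], [0.0000, 0.4263, 0.5289, 0.3836], [-0.4851, -0.4848, 0.5734, 0.2964], [0.0000, -0.5684, -0.4586, 0.4934], [-0.4851, 0.5099, -0.4118, 0.4939]], R = [[4.1231, 1.2127, -3.3955, 0.0000], [0.0000, 7.0377, 2.0060, 2.8418], [0.0000, 0.0000, 4.0554, -1.4057], [0.0000, 0.0000, 0.0000, 3.9935]]

e_1 = a_1/‖a_1‖ = (3, 0, -2, 0, -2)/4.1231 = (0.7276, 0.0000, -0.4851, 0.0000, -0.4851).
r_{12} = e_1·a_2 = 1.2127.
u_2 = a_2 − 1.2127·e_1 = (0.1176, 3.0000, -3.4118, -4.0000, 3.5882).
‖u_2‖ = 7.0377, so e_2 = (0.0167, 0.4263, -0.4848, -0.5684, 0.5099).
r_{13} = e_1·a_3 = -3.3955; r_{23} = e_2·a_3 = 2.0060.
u_3 = a_3 + 3.3955·e_1 − 2.0060·e_2 = (0.4371, 2.1449, 2.3254, -1.8599, -1.6698).
‖u_3‖ = 4.0554, so e_3 = (0.1078, 0.5289, 0.5734, -0.4586, -0.4118).
r_{14} = e_1·a_4 = 0.0000; r_{24} = e_2·a_4 = 2.8418; r_{34} = e_3·a_4 = -1.4057.
u_4 = a_4 + 0.0000·e_1 − 2.8418·e_2 + 1.4057·e_3 = (2.1040, 1.5321, 1.1837, 1.9705, 1.9723).
‖u_4‖ = 3.9935, so e_4 = (0.5269, 0.3836, 0.2964, 0.4934, 0.4939).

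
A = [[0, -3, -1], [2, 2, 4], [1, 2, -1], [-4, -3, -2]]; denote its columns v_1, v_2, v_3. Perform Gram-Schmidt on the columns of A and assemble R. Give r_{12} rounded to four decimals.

q_1 = v_1/‖v_1‖ = (0, 2, 1, -4)/4.5826 = (0.0000, 0.4364, 0.2182, -0.8729).
r_{12} = q_1·v_2 = 3.9279.

r_{12} = 3.9279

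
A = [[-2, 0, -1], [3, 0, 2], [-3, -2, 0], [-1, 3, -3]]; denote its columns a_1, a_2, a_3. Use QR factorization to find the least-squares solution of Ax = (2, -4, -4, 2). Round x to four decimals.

x = (4.6667, -6.0000, -8.6667)

a_1 = (-2, 3, -3, -1); ‖a_1‖ = 4.7958, so q_1 = (-0.4170, 0.6255, -0.6255, -0.2085).
q_1·a_2 = (-0.4170)·0 + 0.6255·0 + (-0.6255)·(-2) + (-0.2085)·3 = 0.6255.
u_2 = a_2 − 0.6255·q_1 = (0.2609, -0.3913, -1.6087, 3.1304).
‖u_2‖ = 3.5509, so q_2 = (0.0735, -0.1102, -0.4530, 0.8816).
q_1·a_3 = (-0.4170)·(-1) + 0.6255·2 + (-0.6255)·0 + (-0.2085)·(-3) = 2.2937; q_2·a_3 = 0.0735·(-1) + (-0.1102)·2 + (-0.4530)·0 + 0.8816·(-3) = -2.9387.
u_3 = a_3 − 2.2937·q_1 + 2.9387·q_2 = (0.1724, 0.2414, 0.1034, 0.0690).
‖u_3‖ = 0.3216, so q_3 = (0.5361, 0.7505, 0.3216, 0.2144).
Qᵀb = (-1.2511, 4.1631, -2.7875).
Back-substitute: x_3 = -2.7875/0.3216 = -8.6667.
x_2 = (4.1631 + 2.9387·(-8.6667))/3.5509 = -6.0000.
x_1 = (-1.2511 − 0.6255·(-6.0000) − 2.2937·(-8.6667))/4.7958 = 4.6667.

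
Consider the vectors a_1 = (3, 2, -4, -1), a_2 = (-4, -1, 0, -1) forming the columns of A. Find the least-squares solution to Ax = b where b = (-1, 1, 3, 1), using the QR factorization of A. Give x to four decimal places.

e_1 = a_1/‖a_1‖ = (3, 2, -4, -1)/5.4772 = (0.5477, 0.3651, -0.7303, -0.1826).
r_{12} = e_1·a_2 = -2.3735.
u_2 = a_2 + 2.3735·e_1 = (-2.7000, -0.1333, -1.7333, -1.4333).
‖u_2‖ = 3.5166, so e_2 = (-0.7678, -0.0379, -0.4929, -0.4076).
Qᵀb = (-2.5560, -1.1564).
Back-substitute: x_2 = -1.1564/3.5166 = -0.3288.
x_1 = (-2.5560 + 2.3735·(-0.3288))/5.4772 = -0.6092.

x = (-0.6092, -0.3288)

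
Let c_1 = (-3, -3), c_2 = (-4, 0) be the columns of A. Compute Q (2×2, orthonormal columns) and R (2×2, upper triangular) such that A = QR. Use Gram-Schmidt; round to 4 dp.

c_1 = (-3, -3); ‖c_1‖ = 4.2426, so e_1 = (-0.7071, -0.7071).
e_1·c_2 = (-0.7071)·(-4) + (-0.7071)·0 = 2.8284.
u_2 = c_2 − 2.8284·e_1 = (-2.0000, 2.0000).
‖u_2‖ = 2.8284, so e_2 = (-0.7071, 0.7071).

Q = [[-0.7071, -0.7071], [-0.7071, 0.7071]], R = [[4.2426, 2.8284], [0.0000, 2.8284]]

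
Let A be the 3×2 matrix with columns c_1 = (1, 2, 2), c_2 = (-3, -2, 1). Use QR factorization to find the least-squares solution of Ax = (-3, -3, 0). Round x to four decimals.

x = (-0.5050, 0.8911)

q_1 = c_1/‖c_1‖ = (1, 2, 2)/3.0000 = (0.3333, 0.6667, 0.6667).
r_{12} = q_1·c_2 = -1.6667.
u_2 = c_2 + 1.6667·q_1 = (-2.4444, -0.8889, 2.1111).
‖u_2‖ = 3.3500, so q_2 = (-0.7297, -0.2653, 0.6302).
Qᵀb = (-3.0000, 2.9851).
Back-substitute: x_2 = 2.9851/3.3500 = 0.8911.
x_1 = (-3.0000 + 1.6667·0.8911)/3.0000 = -0.5050.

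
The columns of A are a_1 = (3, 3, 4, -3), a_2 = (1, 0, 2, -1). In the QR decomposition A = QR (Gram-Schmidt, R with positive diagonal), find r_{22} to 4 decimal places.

r_{22} = 1.2008

a_1 = (3, 3, 4, -3); ‖a_1‖ = 6.5574, so q_1 = (0.4575, 0.4575, 0.6100, -0.4575).
q_1·a_2 = 0.4575·1 + 0.4575·0 + 0.6100·2 + (-0.4575)·(-1) = 2.1350.
u_2 = a_2 − 2.1350·q_1 = (0.0233, -0.9767, 0.6977, -0.0233).
r_{22} = ‖u_2‖ = 1.2008.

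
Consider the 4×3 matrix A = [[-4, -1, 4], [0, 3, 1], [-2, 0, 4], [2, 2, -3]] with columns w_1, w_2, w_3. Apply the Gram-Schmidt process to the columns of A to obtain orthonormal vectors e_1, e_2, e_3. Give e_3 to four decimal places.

e_3 = (-0.5653, 0.1069, 0.6875, -0.4431)

w_1 = (-4, 0, -2, 2); ‖w_1‖ = 4.8990, so e_1 = (-0.8165, 0.0000, -0.4082, 0.4082).
e_1·w_2 = (-0.8165)·(-1) + 0.0000·3 + (-0.4082)·0 + 0.4082·2 = 1.6330.
u_2 = w_2 − 1.6330·e_1 = (0.3333, 3.0000, 0.6667, 1.3333).
‖u_2‖ = 3.3665, so e_2 = (0.0990, 0.8911, 0.1980, 0.3961).
e_1·w_3 = (-0.8165)·4 + 0.0000·1 + (-0.4082)·4 + 0.4082·(-3) = -6.1237; e_2·w_3 = 0.0990·4 + 0.8911·1 + 0.1980·4 + 0.3961·(-3) = 0.8911.
u_3 = w_3 + 6.1237·e_1 − 0.8911·e_2 = (-1.0882, 0.2059, 1.3235, -0.8529).
‖u_3‖ = 1.9251, so e_3 = (-0.5653, 0.1069, 0.6875, -0.4431).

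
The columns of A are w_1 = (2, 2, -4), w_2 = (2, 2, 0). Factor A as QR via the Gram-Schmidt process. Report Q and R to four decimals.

Q = [[0.4082, 0.5774], [0.4082, 0.5774], [-0.8165, 0.5774]], R = [[4.8990, 1.6330], [0.0000, 2.3094]]

q_1 = w_1/‖w_1‖ = (2, 2, -4)/4.8990 = (0.4082, 0.4082, -0.8165).
r_{12} = q_1·w_2 = 1.6330.
u_2 = w_2 − 1.6330·q_1 = (1.3333, 1.3333, 1.3333).
‖u_2‖ = 2.3094, so q_2 = (0.5774, 0.5774, 0.5774).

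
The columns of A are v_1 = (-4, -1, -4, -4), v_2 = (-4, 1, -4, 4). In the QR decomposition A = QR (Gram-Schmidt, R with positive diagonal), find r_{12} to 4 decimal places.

e_1 = v_1/‖v_1‖ = (-4, -1, -4, -4)/7.0000 = (-0.5714, -0.1429, -0.5714, -0.5714).
r_{12} = e_1·v_2 = 2.1429.

r_{12} = 2.1429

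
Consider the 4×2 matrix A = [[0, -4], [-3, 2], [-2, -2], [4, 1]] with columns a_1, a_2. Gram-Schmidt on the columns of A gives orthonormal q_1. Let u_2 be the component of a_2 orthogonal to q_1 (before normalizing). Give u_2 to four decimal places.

q_1 = a_1/‖a_1‖ = (0, -3, -2, 4)/5.3852 = (0.0000, -0.5571, -0.3714, 0.7428).
r_{12} = q_1·a_2 = 0.3714.
u_2 = a_2 − 0.3714·q_1 = (-4.0000, 2.2069, -1.8621, 0.7241).

u_2 = (-4.0000, 2.2069, -1.8621, 0.7241)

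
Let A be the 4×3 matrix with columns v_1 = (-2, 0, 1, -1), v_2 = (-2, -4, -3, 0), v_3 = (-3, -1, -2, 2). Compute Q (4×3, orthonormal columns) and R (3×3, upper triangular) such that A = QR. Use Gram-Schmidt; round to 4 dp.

v_1 = (-2, 0, 1, -1); ‖v_1‖ = 2.4495, so q_1 = (-0.8165, 0.0000, 0.4082, -0.4082).
q_1·v_2 = (-0.8165)·(-2) + 0.0000·(-4) + 0.4082·(-3) + (-0.4082)·0 = 0.4082.
u_2 = v_2 − 0.4082·q_1 = (-1.6667, -4.0000, -3.1667, 0.1667).
‖u_2‖ = 5.3697, so q_2 = (-0.3104, -0.7449, -0.5897, 0.0310).
q_1·v_3 = (-0.8165)·(-3) + 0.0000·(-1) + 0.4082·(-2) + (-0.4082)·2 = 0.8165; q_2·v_3 = (-0.3104)·(-3) + (-0.7449)·(-1) + (-0.5897)·(-2) + 0.0310·2 = 2.9176.
u_3 = v_3 − 0.8165·q_1 − 2.9176·q_2 = (-1.4277, 1.1734, -0.6127, 2.2428).
‖u_3‖ = 2.9700, so q_3 = (-0.4807, 0.3951, -0.2063, 0.7551).

Q = [[-0.8165, -0.3104, -0.4807], [0.0000, -0.7449, 0.3951], [0.4082, -0.5897, -0.2063], [-0.4082, 0.0310, 0.7551]], R = [[2.4495, 0.4082, 0.8165], [0.0000, 5.3697, 2.9176], [0.0000, 0.0000, 2.9700]]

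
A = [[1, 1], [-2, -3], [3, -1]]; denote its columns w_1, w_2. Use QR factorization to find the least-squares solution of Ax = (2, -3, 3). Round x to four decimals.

x = (1.1232, 0.3188)

w_1 = (1, -2, 3); ‖w_1‖ = 3.7417, so q_1 = (0.2673, -0.5345, 0.8018).
q_1·w_2 = 0.2673·1 + (-0.5345)·(-3) + 0.8018·(-1) = 1.0690.
u_2 = w_2 − 1.0690·q_1 = (0.7143, -2.4286, -1.8571).
‖u_2‖ = 3.1396, so q_2 = (0.2275, -0.7735, -0.5915).
Qᵀb = (4.5434, 1.0010).
Back-substitute: x_2 = 1.0010/3.1396 = 0.3188.
x_1 = (4.5434 − 1.0690·0.3188)/3.7417 = 1.1232.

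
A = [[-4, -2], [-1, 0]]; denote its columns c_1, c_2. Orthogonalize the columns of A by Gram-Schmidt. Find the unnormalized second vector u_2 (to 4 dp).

u_2 = (-0.1176, 0.4706)

c_1 = (-4, -1); ‖c_1‖ = 4.1231, so q_1 = (-0.9701, -0.2425).
q_1·c_2 = (-0.9701)·(-2) + (-0.2425)·0 = 1.9403.
u_2 = c_2 − 1.9403·q_1 = (-0.1176, 0.4706).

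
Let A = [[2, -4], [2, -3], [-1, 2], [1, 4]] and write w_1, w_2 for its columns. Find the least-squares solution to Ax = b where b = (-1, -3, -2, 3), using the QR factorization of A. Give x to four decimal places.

x = (0.3824, 0.5686)

w_1 = (2, 2, -1, 1); ‖w_1‖ = 3.1623, so e_1 = (0.6325, 0.6325, -0.3162, 0.3162).
e_1·w_2 = 0.6325·(-4) + 0.6325·(-3) + (-0.3162)·2 + 0.3162·4 = -3.7947.
u_2 = w_2 + 3.7947·e_1 = (-1.6000, -0.6000, 0.8000, 5.2000).
‖u_2‖ = 5.5317, so e_2 = (-0.2892, -0.1085, 0.1446, 0.9400).
Qᵀb = (-0.9487, 3.1455).
Back-substitute: x_2 = 3.1455/5.5317 = 0.5686.
x_1 = (-0.9487 + 3.7947·0.5686)/3.1623 = 0.3824.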